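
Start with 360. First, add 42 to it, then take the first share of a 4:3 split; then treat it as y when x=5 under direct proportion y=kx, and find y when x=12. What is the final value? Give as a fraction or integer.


Start with 360.
Step 1: Add 42: 360+42=402; split 4:3 first = 402*4/7 = 1608/7
Step 2: Direct prop: k = (1608/7)/5; new y = k*12 = 1608/7*12/5 = 19296/35
Final result = 19296/35

19296/35


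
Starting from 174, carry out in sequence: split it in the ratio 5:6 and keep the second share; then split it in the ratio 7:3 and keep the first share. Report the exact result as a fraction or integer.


Start with 174.
Step 1: Split 5:6, second share = 174 * 6/11 = 1044/11
Step 2: Split 7:3, first share = 1044/11 * 7/10 = 3654/55
Final result = 3654/55

3654/55


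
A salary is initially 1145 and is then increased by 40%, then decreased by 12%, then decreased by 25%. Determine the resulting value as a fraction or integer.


Start: 1145
Step 1: increase by 40% => multiply by 140/100
  1145 * 140/100 = 1603
Step 2: decrease by 12% => multiply by 88/100
  1603 * 88/100 = 35266/25
Step 3: decrease by 25% => multiply by 75/100
  35266/25 * 75/100 = 52899/50
Final value = 52899/50

52899/50


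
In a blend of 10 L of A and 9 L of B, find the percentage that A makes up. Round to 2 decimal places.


Volume of A = 10 L
Volume of B = 9 L
Total volume = 10 + 9 = 19 L
Percentage of A = (10/19) * 100
= 52.63%

52.63


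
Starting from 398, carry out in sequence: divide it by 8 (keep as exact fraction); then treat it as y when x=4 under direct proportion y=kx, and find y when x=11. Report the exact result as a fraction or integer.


Start with 398.
Step 1: Divide by 8: 398 / 8 = 199/4
Step 2: Direct prop: k = (199/4)/4; new y = k*11 = 199/4*11/4 = 2189/16
Final result = 2189/16

2189/16


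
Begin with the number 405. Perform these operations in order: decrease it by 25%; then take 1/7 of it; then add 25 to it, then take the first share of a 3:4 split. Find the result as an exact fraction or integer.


Start with 405.
Step 1: Decrease by 25%: 405 * 75/100 = 1215/4
Step 2: Take 1/7: 1215/4 * 1/7 = 1215/28
Step 3: Add 25: 1215/28+25=1915/28; split 3:4 first = 1915/28*3/7 = 5745/196
Final result = 5745/196

5745/196


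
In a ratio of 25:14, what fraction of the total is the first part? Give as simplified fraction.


Total parts = 25 + 14 = 39
First part fraction = 25/39
Simplify: 25/39 = 25/39

25/39


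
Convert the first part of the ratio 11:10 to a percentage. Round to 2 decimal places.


Total parts = 11 + 10 = 21
First part fraction = 11/21
Percentage = (11/21) * 100
= 0.52381 * 100
= 52.38%

52.38


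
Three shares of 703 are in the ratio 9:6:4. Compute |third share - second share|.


Total parts = 9 + 6 + 4 = 19
Value per part = 703 / 19 = 37
Shares: 9*37=333, 6*37=222, 4*37=148
Third share = 148, second share = 222
Difference = |148 - 222| = 74

74


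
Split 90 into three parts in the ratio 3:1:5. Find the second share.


Ratio = 3:1:5
Total parts = 3 + 1 + 5 = 9
Value per part = 90 / 9 = 10
First share = 3 * 10 = 30
Middle share = 1 * 10 = 10
Third share = 5 * 10 = 50

10


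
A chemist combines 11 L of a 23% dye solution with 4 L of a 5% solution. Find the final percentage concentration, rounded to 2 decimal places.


Solute in mixture 1 = 23% of 11 L = 11*23/100 = 253/100 L
Solute in mixture 2 = 5% of 4 L = 4*5/100 = 1/5 L
Total solute = 253/100 + 1/5 = 273/100 L
Total volume = 11 + 4 = 15 L
Final concentration = 273/100/15 * 100 = 18.20%

18.20


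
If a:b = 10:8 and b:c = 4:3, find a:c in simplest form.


Given a:b = 10:8 and b:c = 4:3
Make b consistent. Multiply first ratio by 4: a:b = 40:32
Multiply second ratio by 8: b:c = 32:24
Now b = 32 in both, so a:b:c = 40:32:24
Therefore a:c = 40:24
Simplify by GCD: a:c = 5:3

5:3


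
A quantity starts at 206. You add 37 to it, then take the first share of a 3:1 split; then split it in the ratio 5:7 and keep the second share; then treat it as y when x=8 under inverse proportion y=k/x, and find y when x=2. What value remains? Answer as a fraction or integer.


Start with 206.
Step 1: Add 37: 206+37=243; split 3:1 first = 243*3/4 = 729/4
Step 2: Split 5:7, second share = 729/4 * 7/12 = 1701/16
Step 3: Inverse prop: k = (1701/16)*8; new y = k/2 = 1701/16*8/2 = 1701/4
Final result = 1701/4

1701/4


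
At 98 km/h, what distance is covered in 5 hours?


Using distance = speed * time
Speed = 98 km/h
Time = 5 hours
Distance = 98 * 5
= 490 km

490


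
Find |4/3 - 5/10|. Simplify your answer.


Simplify: 4/3 = 4/3 and 5/10 = 1/2
Find common denominator: LCD = 6
Convert: 8/6 and 3/6
Difference = |8 - 3|/6 = 5/6
Simplified = 5/6

5/6


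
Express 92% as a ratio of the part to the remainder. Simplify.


Part = 92%, Remainder = 8%
Ratio = 92:8
GCD(92, 8) = 4
Simplify: 23:2 = 23:2

23:2


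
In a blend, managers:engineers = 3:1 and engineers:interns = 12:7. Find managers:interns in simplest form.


Given a:b = 3:1 and b:c = 12:7
Make b consistent. Multiply first ratio by 12: a:b = 36:12
Multiply second ratio by 1: b:c = 12:7
Now b = 12 in both, so a:b:c = 36:12:7
Therefore a:c = 36:7
Simplify by GCD: a:c = 36:7

36:7


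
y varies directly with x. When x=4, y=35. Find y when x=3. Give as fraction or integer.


Direct proportion: y = kx
Find k: k = 35/4 = 35/4
Compute y at x=3: y = 35/4 * 3
y = 105/4

105/4


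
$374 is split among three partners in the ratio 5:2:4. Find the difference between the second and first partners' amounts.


Total parts = 5 + 2 + 4 = 11
Value per part = 374 / 11 = 34
Shares: 5*34=170, 2*34=68, 4*34=136
Second share = 68, first share = 170
Difference = |68 - 170| = 102

102


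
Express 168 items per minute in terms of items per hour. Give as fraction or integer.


Converting from per minute to per hour
Rate = 168 items per minute
Multiply by 60: 168 * 60
= 10080 items per hour

10080


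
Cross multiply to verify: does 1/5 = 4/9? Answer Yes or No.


Cross multiply to check 1/5 = 4/9
Left cross product: 1 * 9 = 9
Right cross product: 5 * 4 = 20
9 != 20
Not equal, so proportions differ => No

No


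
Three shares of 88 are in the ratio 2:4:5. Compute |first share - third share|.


Total parts = 2 + 4 + 5 = 11
Value per part = 88 / 11 = 8
Shares: 2*8=16, 4*8=32, 5*8=40
First share = 16, third share = 40
Difference = |16 - 40| = 24

24


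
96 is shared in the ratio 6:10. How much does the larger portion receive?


Total parts = 6 + 10 = 16
Value per part = 96 / 16 = 6
First share = 6 * 6 = 36
Second share = 10 * 6 = 60
Larger share = 60

60


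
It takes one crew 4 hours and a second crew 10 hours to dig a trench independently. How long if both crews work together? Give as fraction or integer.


Rate of A = 1/4 job per hour
Rate of B = 1/10 job per hour
Combined rate = 1/4 + 1/10
Find common denominator: (10 + 4)/(4*10) = 14/40
Combined rate = 7/20 job per hour
Time together = 1 / (7/20) = 20/7 hours

20/7


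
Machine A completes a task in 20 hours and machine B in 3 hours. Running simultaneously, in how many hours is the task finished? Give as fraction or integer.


Rate of A = 1/20 job per hour
Rate of B = 1/3 job per hour
Combined rate = 1/20 + 1/3
Find common denominator: (3 + 20)/(20*3) = 23/60
Combined rate = 23/60 job per hour
Time together = 1 / (23/60) = 60/23 hours

60/23


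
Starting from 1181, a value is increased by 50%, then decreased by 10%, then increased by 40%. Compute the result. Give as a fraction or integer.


Start: 1181
Step 1: increase by 50% => multiply by 150/100
  1181 * 150/100 = 3543/2
Step 2: decrease by 10% => multiply by 90/100
  3543/2 * 90/100 = 31887/20
Step 3: increase by 40% => multiply by 140/100
  31887/20 * 140/100 = 223209/100
Final value = 223209/100

223209/100


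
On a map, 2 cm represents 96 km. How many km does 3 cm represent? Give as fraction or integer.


Map scale: 2 cm = 96 km
Measured distance on map = 3 cm
Set up proportion: 3 * 96 / 2
= 288 / 2
= 144 km

144


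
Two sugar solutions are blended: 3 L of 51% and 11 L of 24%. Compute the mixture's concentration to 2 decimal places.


Solute in mixture 1 = 51% of 3 L = 3*51/100 = 153/100 L
Solute in mixture 2 = 24% of 11 L = 11*24/100 = 66/25 L
Total solute = 153/100 + 66/25 = 417/100 L
Total volume = 3 + 11 = 14 L
Final concentration = 417/100/14 * 100 = 29.79%

29.79


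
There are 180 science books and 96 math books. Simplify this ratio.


Find GCD(180, 96)
GCD = 12
Divide both by 12: 180/12 = 15, 96/12 = 8
Simplified ratio = 15:8

15:8


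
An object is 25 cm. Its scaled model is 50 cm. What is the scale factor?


Original length = 25 cm
Scaled length = 50 cm
Scale factor = 50 / 25
= 2

2


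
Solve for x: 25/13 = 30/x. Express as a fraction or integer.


Setting up: 25/13 = 30/x
Cross multiply: 25 * x = 13 * 30
25x = 390
x = 390/25
x = 78/5

78/5


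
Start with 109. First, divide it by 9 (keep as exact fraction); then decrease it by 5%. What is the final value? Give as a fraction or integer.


Start with 109.
Step 1: Divide by 9: 109 / 9 = 109/9
Step 2: Decrease by 5%: 109/9 * 95/100 = 2071/180
Final result = 2071/180

2071/180


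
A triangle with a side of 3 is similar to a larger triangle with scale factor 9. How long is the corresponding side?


Similar triangles have proportional sides
Scale factor = 9
Smaller side = 3
Corresponding larger side = 3 * 9
= 27

27


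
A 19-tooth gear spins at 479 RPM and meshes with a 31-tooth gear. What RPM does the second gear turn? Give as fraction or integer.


Gear ratio: teeth_A * RPM_A = teeth_B * RPM_B
19 * 479 = 31 * RPM_B
9101 = 31 * RPM_B
RPM_B = 9101 / 31
RPM_B = 9101/31

9101/31


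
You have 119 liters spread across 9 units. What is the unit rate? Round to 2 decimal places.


Total liters = 119
Number of units = 9
Unit rate = 119 / 9
= 13.22 liters per unit

13.22


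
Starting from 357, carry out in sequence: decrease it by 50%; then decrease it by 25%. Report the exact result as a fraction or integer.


Start with 357.
Step 1: Decrease by 50%: 357 * 50/100 = 357/2
Step 2: Decrease by 25%: 357/2 * 75/100 = 1071/8
Final result = 1071/8

1071/8


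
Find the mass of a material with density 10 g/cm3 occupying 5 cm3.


Using mass = density * volume
Density = 10 g/cm3
Volume = 5 cm3
Mass = 10 * 5
= 50 g

50


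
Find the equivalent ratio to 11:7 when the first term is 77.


Original ratio: 11:7
First term target: 77
Scale factor = 77 / 11 = 7
Multiply second term: 7 * 7 = 49
Equivalent ratio = 77:49

77:49


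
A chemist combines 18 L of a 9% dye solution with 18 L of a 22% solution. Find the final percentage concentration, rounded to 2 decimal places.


Solute in mixture 1 = 9% of 18 L = 18*9/100 = 81/50 L
Solute in mixture 2 = 22% of 18 L = 18*22/100 = 99/25 L
Total solute = 81/50 + 99/25 = 279/50 L
Total volume = 18 + 18 = 36 L
Final concentration = 279/50/36 * 100 = 15.50%

15.50


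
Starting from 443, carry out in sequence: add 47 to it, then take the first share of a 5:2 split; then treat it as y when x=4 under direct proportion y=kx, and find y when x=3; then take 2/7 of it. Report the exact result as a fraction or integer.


Start with 443.
Step 1: Add 47: 443+47=490; split 5:2 first = 490*5/7 = 350
Step 2: Direct prop: k = (350)/4; new y = k*3 = 350*3/4 = 525/2
Step 3: Take 2/7: 525/2 * 2/7 = 75
Final result = 75

75


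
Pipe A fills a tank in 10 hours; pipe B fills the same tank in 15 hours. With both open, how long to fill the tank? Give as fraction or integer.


Rate of A = 1/10 job per hour
Rate of B = 1/15 job per hour
Combined rate = 1/10 + 1/15
Find common denominator: (15 + 10)/(10*15) = 25/150
Combined rate = 1/6 job per hour
Time together = 1 / (1/6) = 6 hours

6


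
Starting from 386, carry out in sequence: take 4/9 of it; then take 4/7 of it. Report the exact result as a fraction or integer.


Start with 386.
Step 1: Take 4/9: 386 * 4/9 = 1544/9
Step 2: Take 4/7: 1544/9 * 4/7 = 6176/63
Final result = 6176/63

6176/63


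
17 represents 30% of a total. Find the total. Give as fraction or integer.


Given: 17 is 30% of the whole
Set up: 17 = 30/100 * whole
whole = 17 * 100 / 30
whole = 1700 / 30
whole = 170/3

170/3


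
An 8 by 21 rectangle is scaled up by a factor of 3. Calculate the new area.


Original dimensions: 8 x 21
Enlargement factor = 3
New width = 8 * 3 = 24
New height = 21 * 3 = 63
New area = 24 * 63 = 1512

1512


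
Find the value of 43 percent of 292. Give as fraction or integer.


Compute 43% of 292
Convert percentage: 43% = 43/100
Multiply: 292 * 43/100
= 12556/100
= 3139/25

3139/25


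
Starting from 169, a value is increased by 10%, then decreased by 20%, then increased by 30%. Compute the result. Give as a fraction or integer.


Start: 169
Step 1: increase by 10% => multiply by 110/100
  169 * 110/100 = 1859/10
Step 2: decrease by 20% => multiply by 80/100
  1859/10 * 80/100 = 3718/25
Step 3: increase by 30% => multiply by 130/100
  3718/25 * 130/100 = 24167/125
Final value = 24167/125

24167/125


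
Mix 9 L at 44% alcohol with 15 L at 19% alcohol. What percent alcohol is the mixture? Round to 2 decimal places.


Solute in mixture 1 = 44% of 9 L = 9*44/100 = 99/25 L
Solute in mixture 2 = 19% of 15 L = 15*19/100 = 57/20 L
Total solute = 99/25 + 57/20 = 681/100 L
Total volume = 9 + 15 = 24 L
Final concentration = 681/100/24 * 100 = 28.38%

28.38


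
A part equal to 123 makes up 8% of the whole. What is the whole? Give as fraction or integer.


Given: 123 is 8% of the whole
Set up: 123 = 8/100 * whole
whole = 123 * 100 / 8
whole = 12300 / 8
whole = 3075/2

3075/2


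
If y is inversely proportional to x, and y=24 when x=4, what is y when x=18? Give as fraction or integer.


Inverse proportion: y = k/x
Find k: k = 4 * 24 = 96
Compute y at x=18: y = 96/18
y = 16/3

16/3


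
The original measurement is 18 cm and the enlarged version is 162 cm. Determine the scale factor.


Original length = 18 cm
Scaled length = 162 cm
Scale factor = 162 / 18
= 9

9


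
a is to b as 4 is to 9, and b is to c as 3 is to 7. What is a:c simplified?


Given a:b = 4:9 and b:c = 3:7
Make b consistent. Multiply first ratio by 3: a:b = 12:27
Multiply second ratio by 9: b:c = 27:63
Now b = 27 in both, so a:b:c = 12:27:63
Therefore a:c = 12:63
Simplify by GCD: a:c = 4:21

4:21


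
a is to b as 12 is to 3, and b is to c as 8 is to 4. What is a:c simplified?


Given a:b = 12:3 and b:c = 8:4
Make b consistent. Multiply first ratio by 8: a:b = 96:24
Multiply second ratio by 3: b:c = 24:12
Now b = 24 in both, so a:b:c = 96:24:12
Therefore a:c = 96:12
Simplify by GCD: a:c = 8:1

8:1


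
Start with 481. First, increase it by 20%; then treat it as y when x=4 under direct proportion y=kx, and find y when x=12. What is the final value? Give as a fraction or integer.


Start with 481.
Step 1: Increase by 20%: 481 * 120/100 = 2886/5
Step 2: Direct prop: k = (2886/5)/4; new y = k*12 = 2886/5*12/4 = 8658/5
Final result = 8658/5

8658/5


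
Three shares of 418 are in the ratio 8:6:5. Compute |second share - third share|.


Total parts = 8 + 6 + 5 = 19
Value per part = 418 / 19 = 22
Shares: 8*22=176, 6*22=132, 5*22=110
Second share = 132, third share = 110
Difference = |132 - 110| = 22

22


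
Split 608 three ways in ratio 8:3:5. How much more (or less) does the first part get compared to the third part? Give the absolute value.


Total parts = 8 + 3 + 5 = 16
Value per part = 608 / 16 = 38
Shares: 8*38=304, 3*38=114, 5*38=190
First share = 304, third share = 190
Difference = |304 - 190| = 114

114


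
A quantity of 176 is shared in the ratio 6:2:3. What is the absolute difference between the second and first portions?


Total parts = 6 + 2 + 3 = 11
Value per part = 176 / 11 = 16
Shares: 6*16=96, 2*16=32, 3*16=48
Second share = 32, first share = 96
Difference = |32 - 96| = 64

64


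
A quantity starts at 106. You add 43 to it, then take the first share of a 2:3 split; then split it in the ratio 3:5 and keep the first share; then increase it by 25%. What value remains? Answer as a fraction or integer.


Start with 106.
Step 1: Add 43: 106+43=149; split 2:3 first = 149*2/5 = 298/5
Step 2: Split 3:5, first share = 298/5 * 3/8 = 447/20
Step 3: Increase by 25%: 447/20 * 125/100 = 447/16
Final result = 447/16

447/16


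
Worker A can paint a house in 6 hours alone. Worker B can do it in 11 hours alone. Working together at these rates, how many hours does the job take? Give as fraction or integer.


Rate of A = 1/6 job per hour
Rate of B = 1/11 job per hour
Combined rate = 1/6 + 1/11
Find common denominator: (11 + 6)/(6*11) = 17/66
Combined rate = 17/66 job per hour
Time together = 1 / (17/66) = 66/17 hours

66/17


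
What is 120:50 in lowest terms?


Find GCD(120, 50)
GCD = 10
Divide both by 10: 120/10 = 12, 50/10 = 5
Simplified ratio = 12:5

12:5


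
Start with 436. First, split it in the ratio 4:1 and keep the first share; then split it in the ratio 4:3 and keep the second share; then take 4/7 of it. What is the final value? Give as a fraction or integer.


Start with 436.
Step 1: Split 4:1, first share = 436 * 4/5 = 1744/5
Step 2: Split 4:3, second share = 1744/5 * 3/7 = 5232/35
Step 3: Take 4/7: 5232/35 * 4/7 = 20928/245
Final result = 20928/245

20928/245


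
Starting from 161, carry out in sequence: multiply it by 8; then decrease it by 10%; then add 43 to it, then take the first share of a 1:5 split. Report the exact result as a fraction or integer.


Start with 161.
Step 1: Multiply by 8: 161 * 8 = 1288
Step 2: Decrease by 10%: 1288 * 90/100 = 5796/5
Step 3: Add 43: 5796/5+43=6011/5; split 1:5 first = 6011/5*1/6 = 6011/30
Final result = 6011/30

6011/30


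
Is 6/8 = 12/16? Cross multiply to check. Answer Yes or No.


Cross multiply to check 6/8 = 12/16
Left cross product: 6 * 16 = 96
Right cross product: 8 * 12 = 96
96 = 96
Equal, so proportions match => Yes

Yes


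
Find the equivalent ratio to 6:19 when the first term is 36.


Original ratio: 6:19
First term target: 36
Scale factor = 36 / 6 = 6
Multiply second term: 19 * 6 = 114
Equivalent ratio = 36:114

36:114


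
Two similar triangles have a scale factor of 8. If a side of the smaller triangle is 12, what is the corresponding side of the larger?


Similar triangles have proportional sides
Scale factor = 8
Smaller side = 12
Corresponding larger side = 12 * 8
= 96

96


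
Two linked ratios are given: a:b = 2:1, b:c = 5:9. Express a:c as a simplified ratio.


Given a:b = 2:1 and b:c = 5:9
Make b consistent. Multiply first ratio by 5: a:b = 10:5
Multiply second ratio by 1: b:c = 5:9
Now b = 5 in both, so a:b:c = 10:5:9
Therefore a:c = 10:9
Simplify by GCD: a:c = 10:9

10:9


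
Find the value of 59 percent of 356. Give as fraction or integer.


Compute 59% of 356
Convert percentage: 59% = 59/100
Multiply: 356 * 59/100
= 21004/100
= 5251/25

5251/25


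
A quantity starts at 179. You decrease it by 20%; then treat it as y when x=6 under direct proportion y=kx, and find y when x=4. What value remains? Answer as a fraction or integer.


Start with 179.
Step 1: Decrease by 20%: 179 * 80/100 = 716/5
Step 2: Direct prop: k = (716/5)/6; new y = k*4 = 716/5*4/6 = 1432/15
Final result = 1432/15

1432/15


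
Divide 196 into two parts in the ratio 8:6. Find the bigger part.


Total parts = 8 + 6 = 14
Value per part = 196 / 14 = 14
First share = 8 * 14 = 112
Second share = 6 * 14 = 84
Larger share = 112

112


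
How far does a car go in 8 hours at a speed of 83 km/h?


Using distance = speed * time
Speed = 83 km/h
Time = 8 hours
Distance = 83 * 8
= 664 km

664


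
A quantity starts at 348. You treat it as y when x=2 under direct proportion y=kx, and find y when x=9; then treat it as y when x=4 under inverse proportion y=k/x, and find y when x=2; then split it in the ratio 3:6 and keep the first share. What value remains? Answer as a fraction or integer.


Start with 348.
Step 1: Direct prop: k = (348)/2; new y = k*9 = 348*9/2 = 1566
Step 2: Inverse prop: k = (1566)*4; new y = k/2 = 1566*4/2 = 3132
Step 3: Split 3:6, first share = 3132 * 3/9 = 1044
Final result = 1044

1044


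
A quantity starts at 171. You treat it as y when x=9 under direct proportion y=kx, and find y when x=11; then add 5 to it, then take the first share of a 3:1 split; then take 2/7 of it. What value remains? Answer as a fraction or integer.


Start with 171.
Step 1: Direct prop: k = (171)/9; new y = k*11 = 171*11/9 = 209
Step 2: Add 5: 209+5=214; split 3:1 first = 214*3/4 = 321/2
Step 3: Take 2/7: 321/2 * 2/7 = 321/7
Final result = 321/7

321/7


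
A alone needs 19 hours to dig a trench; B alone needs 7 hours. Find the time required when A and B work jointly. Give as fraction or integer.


Rate of A = 1/19 job per hour
Rate of B = 1/7 job per hour
Combined rate = 1/19 + 1/7
Find common denominator: (7 + 19)/(19*7) = 26/133
Combined rate = 26/133 job per hour
Time together = 1 / (26/133) = 133/26 hours

133/26


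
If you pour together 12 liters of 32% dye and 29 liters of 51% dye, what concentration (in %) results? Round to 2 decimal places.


Solute in mixture 1 = 32% of 12 L = 12*32/100 = 96/25 L
Solute in mixture 2 = 51% of 29 L = 29*51/100 = 1479/100 L
Total solute = 96/25 + 1479/100 = 1863/100 L
Total volume = 12 + 29 = 41 L
Final concentration = 1863/100/41 * 100 = 45.44%

45.44


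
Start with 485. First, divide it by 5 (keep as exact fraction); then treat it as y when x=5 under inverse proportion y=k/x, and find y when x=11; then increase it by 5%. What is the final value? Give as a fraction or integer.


Start with 485.
Step 1: Divide by 5: 485 / 5 = 97
Step 2: Inverse prop: k = (97)*5; new y = k/11 = 97*5/11 = 485/11
Step 3: Increase by 5%: 485/11 * 105/100 = 2037/44
Final result = 2037/44

2037/44


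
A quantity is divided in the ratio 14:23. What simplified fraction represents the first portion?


Total parts = 14 + 23 = 37
First part fraction = 14/37
Simplify: 14/37 = 14/37

14/37


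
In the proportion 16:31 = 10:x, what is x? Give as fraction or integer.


Setting up: 16/31 = 10/x
Cross multiply: 16 * x = 31 * 10
16x = 310
x = 310/16
x = 155/8

155/8


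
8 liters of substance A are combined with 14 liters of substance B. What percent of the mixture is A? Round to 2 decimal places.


Volume of A = 8 L
Volume of B = 14 L
Total volume = 8 + 14 = 22 L
Percentage of A = (8/22) * 100
= 36.36%

36.36


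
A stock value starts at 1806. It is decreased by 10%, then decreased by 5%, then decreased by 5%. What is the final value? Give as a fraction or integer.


Start: 1806
Step 1: decrease by 10% => multiply by 90/100
  1806 * 90/100 = 8127/5
Step 2: decrease by 5% => multiply by 95/100
  8127/5 * 95/100 = 154413/100
Step 3: decrease by 5% => multiply by 95/100
  154413/100 * 95/100 = 2933847/2000
Final value = 2933847/2000

2933847/2000


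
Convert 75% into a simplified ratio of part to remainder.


Part = 75%, Remainder = 25%
Ratio = 75:25
GCD(75, 25) = 25
Simplify: 3:1 = 3:1

3:1


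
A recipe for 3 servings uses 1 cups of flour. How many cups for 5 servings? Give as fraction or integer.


Original: 1 cups for 3 servings
Target servings = 5
Scaling factor = 5/3
New amount = 1 * 5/3
= 5/3
= 5/3 cups

5/3


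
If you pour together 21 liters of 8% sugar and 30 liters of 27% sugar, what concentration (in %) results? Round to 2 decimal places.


Solute in mixture 1 = 8% of 21 L = 21*8/100 = 42/25 L
Solute in mixture 2 = 27% of 30 L = 30*27/100 = 81/10 L
Total solute = 42/25 + 81/10 = 489/50 L
Total volume = 21 + 30 = 51 L
Final concentration = 489/50/51 * 100 = 19.18%

19.18


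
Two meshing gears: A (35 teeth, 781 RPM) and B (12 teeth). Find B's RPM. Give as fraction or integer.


Gear ratio: teeth_A * RPM_A = teeth_B * RPM_B
35 * 781 = 12 * RPM_B
27335 = 12 * RPM_B
RPM_B = 27335 / 12
RPM_B = 27335/12

27335/12


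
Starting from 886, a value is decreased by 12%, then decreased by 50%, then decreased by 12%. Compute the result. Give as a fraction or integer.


Start: 886
Step 1: decrease by 12% => multiply by 88/100
  886 * 88/100 = 19492/25
Step 2: decrease by 50% => multiply by 50/100
  19492/25 * 50/100 = 9746/25
Step 3: decrease by 12% => multiply by 88/100
  9746/25 * 88/100 = 214412/625
Final value = 214412/625

214412/625


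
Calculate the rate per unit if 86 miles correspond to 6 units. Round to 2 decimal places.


Total miles = 86
Number of units = 6
Unit rate = 86 / 6
= 14.33 miles per unit

14.33


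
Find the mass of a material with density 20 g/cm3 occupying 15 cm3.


Using mass = density * volume
Density = 20 g/cm3
Volume = 15 cm3
Mass = 20 * 15
= 300 g

300


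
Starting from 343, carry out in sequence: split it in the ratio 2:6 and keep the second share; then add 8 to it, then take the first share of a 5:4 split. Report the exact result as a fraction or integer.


Start with 343.
Step 1: Split 2:6, second share = 343 * 6/8 = 1029/4
Step 2: Add 8: 1029/4+8=1061/4; split 5:4 first = 1061/4*5/9 = 5305/36
Final result = 5305/36

5305/36


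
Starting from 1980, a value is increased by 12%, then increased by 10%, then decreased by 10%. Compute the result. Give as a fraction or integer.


Start: 1980
Step 1: increase by 12% => multiply by 112/100
  1980 * 112/100 = 11088/5
Step 2: increase by 10% => multiply by 110/100
  11088/5 * 110/100 = 60984/25
Step 3: decrease by 10% => multiply by 90/100
  60984/25 * 90/100 = 274428/125
Final value = 274428/125

274428/125


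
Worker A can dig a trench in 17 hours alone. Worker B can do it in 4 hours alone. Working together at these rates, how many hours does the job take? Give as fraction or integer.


Rate of A = 1/17 job per hour
Rate of B = 1/4 job per hour
Combined rate = 1/17 + 1/4
Find common denominator: (4 + 17)/(17*4) = 21/68
Combined rate = 21/68 job per hour
Time together = 1 / (21/68) = 68/21 hours

68/21


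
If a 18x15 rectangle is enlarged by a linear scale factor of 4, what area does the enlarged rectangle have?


Original dimensions: 18 x 15
Enlargement factor = 4
New width = 18 * 4 = 72
New height = 15 * 4 = 60
New area = 72 * 60 = 4320

4320


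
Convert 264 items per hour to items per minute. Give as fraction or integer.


Converting from per hour to per minute
Rate = 264 items per hour
Divide by 60: 264/60
= 22/5 items per minute

22/5


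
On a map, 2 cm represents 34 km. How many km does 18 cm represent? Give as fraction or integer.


Map scale: 2 cm = 34 km
Measured distance on map = 18 cm
Set up proportion: 18 * 34 / 2
= 612 / 2
= 306 km

306


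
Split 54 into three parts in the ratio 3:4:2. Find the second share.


Ratio = 3:4:2
Total parts = 3 + 4 + 2 = 9
Value per part = 54 / 9 = 6
First share = 3 * 6 = 18
Middle share = 4 * 6 = 24
Third share = 2 * 6 = 12

24


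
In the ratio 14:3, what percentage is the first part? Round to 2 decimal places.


Total parts = 14 + 3 = 17
First part fraction = 14/17
Percentage = (14/17) * 100
= 0.823529 * 100
= 82.35%

82.35


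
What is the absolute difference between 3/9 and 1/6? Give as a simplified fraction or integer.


Simplify: 3/9 = 1/3 and 1/6 = 1/6
Find common denominator: LCD = 6
Convert: 2/6 and 1/6
Difference = |2 - 1|/6 = 1/6
Simplified = 1/6

1/6


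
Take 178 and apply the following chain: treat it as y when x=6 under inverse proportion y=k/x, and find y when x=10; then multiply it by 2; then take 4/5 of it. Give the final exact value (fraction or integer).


Start with 178.
Step 1: Inverse prop: k = (178)*6; new y = k/10 = 178*6/10 = 534/5
Step 2: Multiply by 2: 534/5 * 2 = 1068/5
Step 3: Take 4/5: 1068/5 * 4/5 = 4272/25
Final result = 4272/25

4272/25


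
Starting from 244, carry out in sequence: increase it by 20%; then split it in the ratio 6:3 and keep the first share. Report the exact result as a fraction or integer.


Start with 244.
Step 1: Increase by 20%: 244 * 120/100 = 1464/5
Step 2: Split 6:3, first share = 1464/5 * 6/9 = 976/5
Final result = 976/5

976/5


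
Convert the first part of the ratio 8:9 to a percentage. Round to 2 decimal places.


Total parts = 8 + 9 = 17
First part fraction = 8/17
Percentage = (8/17) * 100
= 0.470588 * 100
= 47.06%

47.06


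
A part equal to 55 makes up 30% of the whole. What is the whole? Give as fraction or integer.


Given: 55 is 30% of the whole
Set up: 55 = 30/100 * whole
whole = 55 * 100 / 30
whole = 5500 / 30
whole = 550/3

550/3


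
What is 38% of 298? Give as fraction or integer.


Compute 38% of 298
Convert percentage: 38% = 38/100
Multiply: 298 * 38/100
= 11324/100
= 2831/25

2831/25


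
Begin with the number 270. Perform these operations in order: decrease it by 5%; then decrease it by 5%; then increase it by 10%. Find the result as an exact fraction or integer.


Start with 270.
Step 1: Decrease by 5%: 270 * 95/100 = 513/2
Step 2: Decrease by 5%: 513/2 * 95/100 = 9747/40
Step 3: Increase by 10%: 9747/40 * 110/100 = 107217/400
Final result = 107217/400

107217/400


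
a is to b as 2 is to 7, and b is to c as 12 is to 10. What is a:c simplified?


Given a:b = 2:7 and b:c = 12:10
Make b consistent. Multiply first ratio by 12: a:b = 24:84
Multiply second ratio by 7: b:c = 84:70
Now b = 84 in both, so a:b:c = 24:84:70
Therefore a:c = 24:70
Simplify by GCD: a:c = 12:35

12:35


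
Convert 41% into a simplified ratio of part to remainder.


Part = 41%, Remainder = 59%
Ratio = 41:59
GCD(41, 59) = 1
Simplify: 41:59 = 41:59

41:59


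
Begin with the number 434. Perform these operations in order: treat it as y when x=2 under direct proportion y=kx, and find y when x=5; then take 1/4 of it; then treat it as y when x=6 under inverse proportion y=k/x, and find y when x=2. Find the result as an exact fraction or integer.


Start with 434.
Step 1: Direct prop: k = (434)/2; new y = k*5 = 434*5/2 = 1085
Step 2: Take 1/4: 1085 * 1/4 = 1085/4
Step 3: Inverse prop: k = (1085/4)*6; new y = k/2 = 1085/4*6/2 = 3255/4
Final result = 3255/4

3255/4


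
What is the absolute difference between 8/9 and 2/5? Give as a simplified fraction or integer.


Simplify: 8/9 = 8/9 and 2/5 = 2/5
Find common denominator: LCD = 45
Convert: 40/45 and 18/45
Difference = |40 - 18|/45 = 22/45
Simplified = 22/45

22/45


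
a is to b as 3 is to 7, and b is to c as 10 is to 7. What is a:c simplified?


Given a:b = 3:7 and b:c = 10:7
Make b consistent. Multiply first ratio by 10: a:b = 30:70
Multiply second ratio by 7: b:c = 70:49
Now b = 70 in both, so a:b:c = 30:70:49
Therefore a:c = 30:49
Simplify by GCD: a:c = 30:49

30:49


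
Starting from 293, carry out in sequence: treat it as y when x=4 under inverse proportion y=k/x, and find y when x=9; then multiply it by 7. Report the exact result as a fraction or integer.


Start with 293.
Step 1: Inverse prop: k = (293)*4; new y = k/9 = 293*4/9 = 1172/9
Step 2: Multiply by 7: 1172/9 * 7 = 8204/9
Final result = 8204/9

8204/9


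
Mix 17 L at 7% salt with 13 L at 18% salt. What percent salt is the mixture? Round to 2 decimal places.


Solute in mixture 1 = 7% of 17 L = 17*7/100 = 119/100 L
Solute in mixture 2 = 18% of 13 L = 13*18/100 = 117/50 L
Total solute = 119/100 + 117/50 = 353/100 L
Total volume = 17 + 13 = 30 L
Final concentration = 353/100/30 * 100 = 11.77%

11.77


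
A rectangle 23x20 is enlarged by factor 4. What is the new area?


Original dimensions: 23 x 20
Enlargement factor = 4
New width = 23 * 4 = 92
New height = 20 * 4 = 80
New area = 92 * 80 = 7360

7360


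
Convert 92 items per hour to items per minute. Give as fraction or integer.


Converting from per hour to per minute
Rate = 92 items per hour
Divide by 60: 92/60
= 23/15 items per minute

23/15


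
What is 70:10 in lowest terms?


Find GCD(70, 10)
GCD = 10
Divide both by 10: 70/10 = 7, 10/10 = 1
Simplified ratio = 7:1

7:1


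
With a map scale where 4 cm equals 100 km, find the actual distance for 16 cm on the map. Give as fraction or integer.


Map scale: 4 cm = 100 km
Measured distance on map = 16 cm
Set up proportion: 16 * 100 / 4
= 1600 / 4
= 400 km

400


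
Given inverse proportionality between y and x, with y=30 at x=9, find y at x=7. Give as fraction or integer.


Inverse proportion: y = k/x
Find k: k = 9 * 30 = 270
Compute y at x=7: y = 270/7
y = 270/7

270/7


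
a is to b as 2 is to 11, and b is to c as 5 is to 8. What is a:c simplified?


Given a:b = 2:11 and b:c = 5:8
Make b consistent. Multiply first ratio by 5: a:b = 10:55
Multiply second ratio by 11: b:c = 55:88
Now b = 55 in both, so a:b:c = 10:55:88
Therefore a:c = 10:88
Simplify by GCD: a:c = 5:44

5:44


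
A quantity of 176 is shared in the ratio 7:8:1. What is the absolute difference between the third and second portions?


Total parts = 7 + 8 + 1 = 16
Value per part = 176 / 16 = 11
Shares: 7*11=77, 8*11=88, 1*11=11
Third share = 11, second share = 88
Difference = |11 - 88| = 77

77


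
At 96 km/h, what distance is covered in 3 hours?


Using distance = speed * time
Speed = 96 km/h
Time = 3 hours
Distance = 96 * 3
= 288 km

288


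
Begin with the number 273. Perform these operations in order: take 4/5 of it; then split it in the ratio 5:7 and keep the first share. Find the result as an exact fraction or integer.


Start with 273.
Step 1: Take 4/5: 273 * 4/5 = 1092/5
Step 2: Split 5:7, first share = 1092/5 * 5/12 = 91
Final result = 91

91


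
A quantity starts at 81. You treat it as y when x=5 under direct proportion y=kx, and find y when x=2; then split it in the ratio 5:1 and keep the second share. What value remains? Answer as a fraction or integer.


Start with 81.
Step 1: Direct prop: k = (81)/5; new y = k*2 = 81*2/5 = 162/5
Step 2: Split 5:1, second share = 162/5 * 1/6 = 27/5
Final result = 27/5

27/5


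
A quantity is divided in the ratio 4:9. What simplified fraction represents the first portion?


Total parts = 4 + 9 = 13
First part fraction = 4/13
Simplify: 4/13 = 4/13

4/13


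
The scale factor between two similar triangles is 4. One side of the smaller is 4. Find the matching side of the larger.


Similar triangles have proportional sides
Scale factor = 4
Smaller side = 4
Corresponding larger side = 4 * 4
= 16

16


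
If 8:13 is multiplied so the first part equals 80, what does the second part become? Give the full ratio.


Original ratio: 8:13
First term target: 80
Scale factor = 80 / 8 = 10
Multiply second term: 13 * 10 = 130
Equivalent ratio = 80:130

80:130


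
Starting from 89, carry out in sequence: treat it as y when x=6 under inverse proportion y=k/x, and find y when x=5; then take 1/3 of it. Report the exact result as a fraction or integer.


Start with 89.
Step 1: Inverse prop: k = (89)*6; new y = k/5 = 89*6/5 = 534/5
Step 2: Take 1/3: 534/5 * 1/3 = 178/5
Final result = 178/5

178/5


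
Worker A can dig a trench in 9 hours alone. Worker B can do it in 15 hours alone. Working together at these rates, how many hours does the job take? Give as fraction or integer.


Rate of A = 1/9 job per hour
Rate of B = 1/15 job per hour
Combined rate = 1/9 + 1/15
Find common denominator: (15 + 9)/(9*15) = 24/135
Combined rate = 8/45 job per hour
Time together = 1 / (8/45) = 45/8 hours

45/8


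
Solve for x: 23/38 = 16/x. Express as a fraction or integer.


Setting up: 23/38 = 16/x
Cross multiply: 23 * x = 38 * 16
23x = 608
x = 608/23
x = 608/23

608/23


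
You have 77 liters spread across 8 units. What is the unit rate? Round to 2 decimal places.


Total liters = 77
Number of units = 8
Unit rate = 77 / 8
= 9.63 liters per unit

9.63


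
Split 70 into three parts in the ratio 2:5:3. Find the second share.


Ratio = 2:5:3
Total parts = 2 + 5 + 3 = 10
Value per part = 70 / 10 = 7
First share = 2 * 7 = 14
Middle share = 5 * 7 = 35
Third share = 3 * 7 = 21

35


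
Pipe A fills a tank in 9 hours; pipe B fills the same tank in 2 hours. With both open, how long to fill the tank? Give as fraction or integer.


Rate of A = 1/9 job per hour
Rate of B = 1/2 job per hour
Combined rate = 1/9 + 1/2
Find common denominator: (2 + 9)/(9*2) = 11/18
Combined rate = 11/18 job per hour
Time together = 1 / (11/18) = 18/11 hours

18/11


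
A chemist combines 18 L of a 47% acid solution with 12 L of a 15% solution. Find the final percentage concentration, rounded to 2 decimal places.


Solute in mixture 1 = 47% of 18 L = 18*47/100 = 423/50 L
Solute in mixture 2 = 15% of 12 L = 12*15/100 = 9/5 L
Total solute = 423/50 + 9/5 = 513/50 L
Total volume = 18 + 12 = 30 L
Final concentration = 513/50/30 * 100 = 34.20%

34.20


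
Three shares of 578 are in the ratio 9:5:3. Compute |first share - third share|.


Total parts = 9 + 5 + 3 = 17
Value per part = 578 / 17 = 34
Shares: 9*34=306, 5*34=170, 3*34=102
First share = 306, third share = 102
Difference = |306 - 102| = 204

204


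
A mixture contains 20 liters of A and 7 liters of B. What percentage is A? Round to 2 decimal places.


Volume of A = 20 L
Volume of B = 7 L
Total volume = 20 + 7 = 27 L
Percentage of A = (20/27) * 100
= 74.07%

74.07


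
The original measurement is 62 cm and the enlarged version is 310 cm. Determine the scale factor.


Original length = 62 cm
Scaled length = 310 cm
Scale factor = 310 / 62
= 5

5


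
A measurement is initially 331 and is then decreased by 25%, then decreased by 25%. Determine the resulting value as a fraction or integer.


Start: 331
Step 1: decrease by 25% => multiply by 75/100
  331 * 75/100 = 993/4
Step 2: decrease by 25% => multiply by 75/100
  993/4 * 75/100 = 2979/16
Final value = 2979/16

2979/16


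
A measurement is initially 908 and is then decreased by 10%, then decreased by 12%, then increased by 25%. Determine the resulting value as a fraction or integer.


Start: 908
Step 1: decrease by 10% => multiply by 90/100
  908 * 90/100 = 4086/5
Step 2: decrease by 12% => multiply by 88/100
  4086/5 * 88/100 = 89892/125
Step 3: increase by 25% => multiply by 125/100
  89892/125 * 125/100 = 22473/25
Final value = 22473/25

22473/25


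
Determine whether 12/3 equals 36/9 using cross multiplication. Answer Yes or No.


Cross multiply to check 12/3 = 36/9
Left cross product: 12 * 9 = 108
Right cross product: 3 * 36 = 108
108 = 108
Equal, so proportions match => Yes

Yes


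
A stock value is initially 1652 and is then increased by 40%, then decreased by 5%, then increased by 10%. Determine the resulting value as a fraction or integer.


Start: 1652
Step 1: increase by 40% => multiply by 140/100
  1652 * 140/100 = 11564/5
Step 2: decrease by 5% => multiply by 95/100
  11564/5 * 95/100 = 54929/25
Step 3: increase by 10% => multiply by 110/100
  54929/25 * 110/100 = 604219/250
Final value = 604219/250

604219/250


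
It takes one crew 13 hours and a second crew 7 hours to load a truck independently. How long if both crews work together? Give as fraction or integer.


Rate of A = 1/13 job per hour
Rate of B = 1/7 job per hour
Combined rate = 1/13 + 1/7
Find common denominator: (7 + 13)/(13*7) = 20/91
Combined rate = 20/91 job per hour
Time together = 1 / (20/91) = 91/20 hours

91/20


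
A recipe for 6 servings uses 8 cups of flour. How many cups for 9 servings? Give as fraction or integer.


Original: 8 cups for 6 servings
Target servings = 9
Scaling factor = 9/6
New amount = 8 * 9/6
= 72/6
= 12 cups

12


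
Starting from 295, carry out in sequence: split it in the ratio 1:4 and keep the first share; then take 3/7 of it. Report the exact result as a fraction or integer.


Start with 295.
Step 1: Split 1:4, first share = 295 * 1/5 = 59
Step 2: Take 3/7: 59 * 3/7 = 177/7
Final result = 177/7

177/7


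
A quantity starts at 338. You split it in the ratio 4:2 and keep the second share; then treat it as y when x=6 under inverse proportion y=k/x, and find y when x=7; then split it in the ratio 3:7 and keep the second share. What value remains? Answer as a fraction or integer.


Start with 338.
Step 1: Split 4:2, second share = 338 * 2/6 = 338/3
Step 2: Inverse prop: k = (338/3)*6; new y = k/7 = 338/3*6/7 = 676/7
Step 3: Split 3:7, second share = 676/7 * 7/10 = 338/5
Final result = 338/5

338/5
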